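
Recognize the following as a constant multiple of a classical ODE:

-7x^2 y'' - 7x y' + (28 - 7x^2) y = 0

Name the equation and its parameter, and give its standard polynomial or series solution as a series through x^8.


All three coefficients share the factor -7; dividing through by -7 gives  x^2 y'' + x y' + (x^2 - 4) y = 0.
This matches the Bessel equation x^2 y'' + x y' + (x^2 - nu^2) y = 0 with nu^2 = 4, so nu = 2; the solution bounded at x = 0 is J_2(x).
Frobenius at x = 0: indicial roots ±nu; for r = nu the recurrence k(k + 2nu) c_k = -c_{k-2} gives the standard series J_nu(x) = sum_{k>=0} (-1)^k / (k! (k+nu)!) (x/2)^(2k+nu). Evaluate the first 4 terms:
  k = 0: (-1)^0 / (0! * 2! * 2^2) x^2 = 1/(1*2*4) x^2 = (1/8) x^2
  k = 1: (-1)^1 / (1! * 3! * 2^4) x^4 = -1/(1*6*16) x^4 = (-1/96) x^4
  k = 2: (-1)^2 / (2! * 4! * 2^6) x^6 = 1/(2*24*64) x^6 = (1/3072) x^6
  k = 3: (-1)^3 / (3! * 5! * 2^8) x^8 = -1/(6*120*256) x^8 = (-1/184320) x^8
Hence J_2(x) = -x^8/184320 + x^6/3072 - x^4/96 + x^2/8 + ....

J_2(x); series = -x^8/184320 + x^6/3072 - x^4/96 + x^2/8


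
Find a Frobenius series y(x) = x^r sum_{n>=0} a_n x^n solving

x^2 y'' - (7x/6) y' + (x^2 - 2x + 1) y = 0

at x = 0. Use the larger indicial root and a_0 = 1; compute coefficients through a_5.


Write in Frobenius form y'' + (p(x)/x) y' + (q(x)/x^2) y = 0:
  p(x) = -7/6,  q(x) = x^2 - 2x + 1.
Indicial equation: r(r-1) + (-7/6) r + (1) = 0 -> roots r_1 = 3/2, r_2 = 2/3.
Take r = r_1 = 3/2. Let y(x) = x^r sum_{n>=0} a_n x^n with a_0 = 1.
Substitute y = x^r sum a_n x^n and match x^{r+n}. The recurrence is
  D(n) a_n - 2 a_{n-1} + 1 a_{n-2} = 0,  where D(n) = (r+n)(r+n-1) + (-7/6)(r+n) + (1).
  a_n = [2 a_{n-1} - 1 a_{n-2}] / D(n).
Since the indicial polynomial factors as (r - r_1)(r - r_2), D(n) = (r_1 + n - r_1)(r_1 + n - r_2) = n(n + 5/6).
Evaluating step by step (a_0 = 1):
  n = 1: D(1) = 1(1 + 5/6) = 11/6; numerator = 2(1) = 2; a_1 = (2)/(11/6) = 12/11
  n = 2: D(2) = 2(2 + 5/6) = 17/3; numerator = 2(12/11) - 1(1) = 13/11; a_2 = (13/11)/(17/3) = 39/187
  n = 3: D(3) = 3(3 + 5/6) = 23/2; numerator = 2(39/187) - 1(12/11) = -126/187; a_3 = (-126/187)/(23/2) = -252/4301
  n = 4: D(4) = 4(4 + 5/6) = 58/3; numerator = 2(-252/4301) - 1(39/187) = -1401/4301; a_4 = (-1401/4301)/(58/3) = -4203/249458
  n = 5: D(5) = 5(5 + 5/6) = 175/6; numerator = 2(-4203/249458) - 1(-252/4301) = 135/5423; a_5 = (135/5423)/(175/6) = 162/189805

r = 3/2; a_0 = 1; a_1 = 12/11; a_2 = 39/187; a_3 = -252/4301; a_4 = -4203/249458; a_5 = 162/189805


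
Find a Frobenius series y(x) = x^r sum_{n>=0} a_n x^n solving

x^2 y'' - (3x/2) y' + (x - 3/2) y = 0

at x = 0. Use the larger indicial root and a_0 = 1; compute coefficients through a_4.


Write in Frobenius form y'' + (p(x)/x) y' + (q(x)/x^2) y = 0:
  p(x) = -3/2,  q(x) = x - 3/2.
Indicial equation: r(r-1) + (-3/2) r + (-3/2) = 0 -> roots r_1 = 3, r_2 = -1/2.
Take r = r_1 = 3. Let y(x) = x^r sum_{n>=0} a_n x^n with a_0 = 1.
Substitute y = x^r sum a_n x^n and match x^{r+n}. The recurrence is
  D(n) a_n + 1 a_{n-1} = 0,  where D(n) = (r+n)(r+n-1) + (-3/2)(r+n) + (-3/2).
  a_n = -1 / D(n) * a_{n-1}.
Since the indicial polynomial factors as (r - r_1)(r - r_2), D(n) = (r_1 + n - r_1)(r_1 + n - r_2) = n(n + 7/2).
Evaluating step by step (a_0 = 1):
  n = 1: D(1) = 1(1 + 7/2) = 9/2; numerator = -1(1) = -1; a_1 = (-1)/(9/2) = -2/9
  n = 2: D(2) = 2(2 + 7/2) = 11; numerator = -1(-2/9) = 2/9; a_2 = (2/9)/(11) = 2/99
  n = 3: D(3) = 3(3 + 7/2) = 39/2; numerator = -1(2/99) = -2/99; a_3 = (-2/99)/(39/2) = -4/3861
  n = 4: D(4) = 4(4 + 7/2) = 30; numerator = -1(-4/3861) = 4/3861; a_4 = (4/3861)/(30) = 2/57915

r = 3; a_0 = 1; a_1 = -2/9; a_2 = 2/99; a_3 = -4/3861; a_4 = 2/57915


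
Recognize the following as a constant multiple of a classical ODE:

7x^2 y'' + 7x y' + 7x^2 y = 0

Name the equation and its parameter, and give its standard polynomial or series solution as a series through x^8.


All three coefficients share the factor 7; dividing through by 7 gives  x^2 y'' + x y' + x^2 y = 0.
This matches the Bessel equation x^2 y'' + x y' + (x^2 - nu^2) y = 0 with nu^2 = 0, so nu = 0; the solution bounded at x = 0 is J_0(x).
Frobenius at x = 0: indicial roots ±nu; for r = nu the recurrence k(k + 2nu) c_k = -c_{k-2} gives the standard series J_nu(x) = sum_{k>=0} (-1)^k / (k! (k+nu)!) (x/2)^(2k+nu). Evaluate the first 5 terms:
  k = 0: (-1)^0 / (0! * 0! * 2^0) x^0 = 1/(1*1*1) x^0 = (1) x^0
  k = 1: (-1)^1 / (1! * 1! * 2^2) x^2 = -1/(1*1*4) x^2 = (-1/4) x^2
  k = 2: (-1)^2 / (2! * 2! * 2^4) x^4 = 1/(2*2*16) x^4 = (1/64) x^4
  k = 3: (-1)^3 / (3! * 3! * 2^6) x^6 = -1/(6*6*64) x^6 = (-1/2304) x^6
  k = 4: (-1)^4 / (4! * 4! * 2^8) x^8 = 1/(24*24*256) x^8 = (1/147456) x^8
Hence J_0(x) = x^8/147456 - x^6/2304 + x^4/64 - x^2/4 + 1 + ....

J_0(x); series = x^8/147456 - x^6/2304 + x^4/64 - x^2/4 + 1


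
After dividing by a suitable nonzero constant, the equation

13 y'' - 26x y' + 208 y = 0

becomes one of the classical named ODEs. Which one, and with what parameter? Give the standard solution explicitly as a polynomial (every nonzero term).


All three coefficients share the factor 13; dividing through by 13 gives  y'' - 2x y' + 16 y = 0.
This matches the Hermite equation y'' - 2x y' + 2n y = 0 with 2n = 16, so n = 8; the polynomial solution is H_8(x).
With y = sum_k a_k x^k, matching x^k gives (k+2)(k+1) a_{k+2} = 2(k - n) a_k = 2(k - 8) a_k. The right side vanishes at k = 8, so the series with the parity of 8 terminates at degree 8.
Standard normalization: leading coefficient of H_n is 2^n, so a_8 = 2^8 = 256. Work downward with a_k = (k+1)(k+2) a_{k+2} / (2(k - n)):
  a_6 = (7)(8)(256) / (2(6 - 8)) = 14336/(-4) = -3584
  a_4 = (5)(6)(-3584) / (2(4 - 8)) = -107520/(-8) = 13440
  a_2 = (3)(4)(13440) / (2(2 - 8)) = 161280/(-12) = -13440
  a_0 = (1)(2)(-13440) / (2(0 - 8)) = -26880/(-16) = 1680
Hence H_8(x) = 256 x^8 - 3584 x^6 + 13440 x^4 - 13440 x^2 + 1680.

H_8(x); series = 256 x^8 - 3584 x^6 + 13440 x^4 - 13440 x^2 + 1680


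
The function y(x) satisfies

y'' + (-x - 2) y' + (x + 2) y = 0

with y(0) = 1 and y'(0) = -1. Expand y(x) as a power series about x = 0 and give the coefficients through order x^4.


Ansatz: y(x) = sum_{n>=0} a_n x^n, so y'(x) = sum_{n>=1} n a_n x^(n-1) and y''(x) = sum_{n>=2} n(n-1) a_n x^(n-2).
Substitute into P(x) y'' + Q(x) y' + R(x) y = 0 with P(x) = 1, Q(x) = -x - 2, R(x) = x + 2, and match powers of x.
Initial conditions: a_0 = 1, a_1 = -1.
Setting the coefficient of each power of x to zero and solving order by order (substituting the coefficients already found):
  x^0: 2 a_2 - 2 a_1 + 2 a_0 = 0  ->  2 a_2 = 2 a_1 - 2 a_0 = -4  ->  a_2 = -2
  x^1: 6 a_3 - 4 a_2 + a_1 + a_0 = 0  ->  6 a_3 = 4 a_2 - a_1 - a_0 = -8  ->  a_3 = -4/3
  x^2: 12 a_4 - 6 a_3 + a_1 = 0  ->  12 a_4 = 6 a_3 - a_1 = -7  ->  a_4 = -7/12
Truncated series: y(x) = 1 - x - 2 x^2 - (4/3) x^3 - (7/12) x^4 + O(x^5).

a_0 = 1; a_1 = -1; a_2 = -2; a_3 = -4/3; a_4 = -7/12


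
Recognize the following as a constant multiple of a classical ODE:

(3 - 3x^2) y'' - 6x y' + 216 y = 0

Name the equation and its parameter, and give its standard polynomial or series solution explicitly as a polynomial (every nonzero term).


All three coefficients share the factor 3; dividing through by 3 gives  (1 - x^2) y'' - 2x y' + 72 y = 0.
This matches the Legendre equation (1 - x^2) y'' - 2x y' + n(n+1) y = 0 (note the -2x y' term) with n(n+1) = 72, so n = 8; the polynomial solution is P_8(x).
With y = sum_k a_k x^k, matching x^k gives (k+2)(k+1) a_{k+2} = [k(k+1) - n(n+1)] a_k = (k - 8)(k + 9) a_k. The right side vanishes at k = 8, so the series with the parity of 8 terminates at degree 8.
Standard normalization (P_n(1) = 1): leading coefficient (2n)!/(2^n (n!)^2) = 20922789888000/(256*1625702400) = 6435/128, so a_8 = 6435/128. Work downward with a_k = (k+1)(k+2) a_{k+2} / ((k - 8)(k + 9)):
  a_6 = (7)(8)(6435/128) / ((6 - 8)(6 + 9)) = (45045/16)/(-30) = -3003/32
  a_4 = (5)(6)(-3003/32) / ((4 - 8)(4 + 9)) = (-45045/16)/(-52) = 3465/64
  a_2 = (3)(4)(3465/64) / ((2 - 8)(2 + 9)) = (10395/16)/(-66) = -315/32
  a_0 = (1)(2)(-315/32) / ((0 - 8)(0 + 9)) = (-315/16)/(-72) = 35/128
Hence P_8(x) = 6435 x^8/128 - 3003 x^6/32 + 3465 x^4/64 - 315 x^2/32 + 35/128.

P_8(x); series = 6435 x^8/128 - 3003 x^6/32 + 3465 x^4/64 - 315 x^2/32 + 35/128


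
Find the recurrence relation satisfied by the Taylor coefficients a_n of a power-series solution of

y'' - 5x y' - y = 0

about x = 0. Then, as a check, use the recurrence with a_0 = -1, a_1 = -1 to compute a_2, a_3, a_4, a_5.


Substitute y = sum_n a_n x^n.
y''(x) has coefficient (n+2)(n+1) a_{n+2} at x^n;
-5 x y'(x) has coefficient -5 n a_n at x^n (shift);
-y(x) has coefficient -1 a_n at x^n.
Matching x^n: (n+2)(n+1) a_{n+2} + (-5n - 1) a_n = 0.
Thus a_{n+2} = (5n + 1) / ((n+1)(n+2)) * a_n.

Check with a_0 = -1, a_1 = -1 (apply the recurrence for n = 0, 1, 2, 3): a_0 = -1, a_1 = -1, a_2 = -1/2, a_3 = -1, a_4 = -11/24, a_5 = -4/5.

a_(n+2) = (5n + 1) / ((n+1)(n+2)) * a_n; check: a_0 = -1, a_1 = -1, a_2 = -1/2, a_3 = -1, a_4 = -11/24, a_5 = -4/5


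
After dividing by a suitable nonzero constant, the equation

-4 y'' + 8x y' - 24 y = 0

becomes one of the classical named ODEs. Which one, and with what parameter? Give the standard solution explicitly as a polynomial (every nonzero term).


All three coefficients share the factor -4; dividing through by -4 gives  y'' - 2x y' + 6 y = 0.
This matches the Hermite equation y'' - 2x y' + 2n y = 0 with 2n = 6, so n = 3; the polynomial solution is H_3(x).
With y = sum_k a_k x^k, matching x^k gives (k+2)(k+1) a_{k+2} = 2(k - n) a_k = 2(k - 3) a_k. The right side vanishes at k = 3, so the series with the parity of 3 terminates at degree 3.
Standard normalization: leading coefficient of H_n is 2^n, so a_3 = 2^3 = 8. Work downward with a_k = (k+1)(k+2) a_{k+2} / (2(k - n)):
  a_1 = (2)(3)(8) / (2(1 - 3)) = 48/(-4) = -12
Hence H_3(x) = 8 x^3 - 12 x.

H_3(x); series = 8 x^3 - 12 x


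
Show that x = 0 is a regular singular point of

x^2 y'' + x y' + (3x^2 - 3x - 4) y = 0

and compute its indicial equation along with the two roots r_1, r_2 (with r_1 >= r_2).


Divide by x^2 to reach normal form y'' + P_1(x) y' + P_2(x) y = 0 with P_1(x) = 1/x and P_2(x) = 3 - 3/x - 4/x^2.
x = 0 is a singular point because the y'-coefficient 1/x has a pole at x = 0 and the y-coefficient 3 - 3/x - 4/x^2 has a pole at x = 0.
It is a regular singular point because x P_1(x) = p(x) = 1 and x^2 P_2(x) = q(x) = 3x^2 - 3x - 4 are polynomials, hence analytic at x = 0.
p(0) = 1,  q(0) = -4.
Indicial equation: r(r-1) + p(0) r + q(0) = 0, i.e. r^2 + (p(0) - 1) r + q(0) = 0, i.e. r^2 - 4 = 0.
Discriminant: (0)^2 - 4(-4) = 16, so r = (0 ± 4)/2.
Solving: r_1 = 2, r_2 = -2.

indicial: r^2 - 4 = 0; roots r_1 = 2, r_2 = -2


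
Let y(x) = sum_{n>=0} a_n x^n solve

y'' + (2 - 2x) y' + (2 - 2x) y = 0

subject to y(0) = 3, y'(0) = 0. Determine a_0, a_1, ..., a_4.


Ansatz: y(x) = sum_{n>=0} a_n x^n, so y'(x) = sum_{n>=1} n a_n x^(n-1) and y''(x) = sum_{n>=2} n(n-1) a_n x^(n-2).
Substitute into P(x) y'' + Q(x) y' + R(x) y = 0 with P(x) = 1, Q(x) = 2 - 2x, R(x) = 2 - 2x, and match powers of x.
Initial conditions: a_0 = 3, a_1 = 0.
Setting the coefficient of each power of x to zero and solving order by order (substituting the coefficients already found):
  x^0: 2 a_2 + 2 a_1 + 2 a_0 = 0  ->  2 a_2 = -2 a_1 - 2 a_0 = -6  ->  a_2 = -3
  x^1: 6 a_3 + 4 a_2 - 2 a_0 = 0  ->  6 a_3 = -4 a_2 + 2 a_0 = 18  ->  a_3 = 3
  x^2: 12 a_4 + 6 a_3 - 2 a_2 - 2 a_1 = 0  ->  12 a_4 = -6 a_3 + 2 a_2 + 2 a_1 = -24  ->  a_4 = -2
Truncated series: y(x) = 3 - 3 x^2 + 3 x^3 - 2 x^4 + O(x^5).

a_0 = 3; a_1 = 0; a_2 = -3; a_3 = 3; a_4 = -2


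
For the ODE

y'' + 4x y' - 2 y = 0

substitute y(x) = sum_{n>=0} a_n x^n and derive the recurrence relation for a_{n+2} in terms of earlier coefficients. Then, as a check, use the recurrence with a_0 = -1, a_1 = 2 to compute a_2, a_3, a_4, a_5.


Substitute y = sum_n a_n x^n.
y''(x) has coefficient (n+2)(n+1) a_{n+2} at x^n;
4 x y'(x) has coefficient 4 n a_n at x^n (shift);
-2 y(x) has coefficient -2 a_n at x^n.
Matching x^n: (n+2)(n+1) a_{n+2} + (4n - 2) a_n = 0.
Thus a_{n+2} = (-4n + 2) / ((n+1)(n+2)) * a_n.

Check with a_0 = -1, a_1 = 2 (apply the recurrence for n = 0, 1, 2, 3): a_0 = -1, a_1 = 2, a_2 = -1, a_3 = -2/3, a_4 = 1/2, a_5 = 1/3.

a_(n+2) = (-4n + 2) / ((n+1)(n+2)) * a_n; check: a_0 = -1, a_1 = 2, a_2 = -1, a_3 = -2/3, a_4 = 1/2, a_5 = 1/3


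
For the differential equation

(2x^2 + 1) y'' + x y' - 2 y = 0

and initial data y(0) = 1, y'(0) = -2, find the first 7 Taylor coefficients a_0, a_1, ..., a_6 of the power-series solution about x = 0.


Ansatz: y(x) = sum_{n>=0} a_n x^n, so y'(x) = sum_{n>=1} n a_n x^(n-1) and y''(x) = sum_{n>=2} n(n-1) a_n x^(n-2).
Substitute into P(x) y'' + Q(x) y' + R(x) y = 0 with P(x) = 2x^2 + 1, Q(x) = x, R(x) = -2, and match powers of x.
Initial conditions: a_0 = 1, a_1 = -2.
Setting the coefficient of each power of x to zero and solving order by order (substituting the coefficients already found):
  x^0: 2 a_2 - 2 a_0 = 0  ->  2 a_2 = 2 a_0 = 2  ->  a_2 = 1
  x^1: 6 a_3 - a_1 = 0  ->  6 a_3 = a_1 = -2  ->  a_3 = -1/3
  x^2: 12 a_4 + 4 a_2 = 0  ->  12 a_4 = -4 a_2 = -4  ->  a_4 = -1/3
  x^3: 20 a_5 + 13 a_3 = 0  ->  20 a_5 = -13 a_3 = 13/3  ->  a_5 = 13/60
  x^4: 30 a_6 + 26 a_4 = 0  ->  30 a_6 = -26 a_4 = 26/3  ->  a_6 = 13/45
Truncated series: y(x) = 1 - 2 x + x^2 - (1/3) x^3 - (1/3) x^4 + (13/60) x^5 + (13/45) x^6 + O(x^7).

a_0 = 1; a_1 = -2; a_2 = 1; a_3 = -1/3; a_4 = -1/3; a_5 = 13/60; a_6 = 13/45


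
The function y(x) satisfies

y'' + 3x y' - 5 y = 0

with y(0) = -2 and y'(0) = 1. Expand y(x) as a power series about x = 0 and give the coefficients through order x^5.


Ansatz: y(x) = sum_{n>=0} a_n x^n, so y'(x) = sum_{n>=1} n a_n x^(n-1) and y''(x) = sum_{n>=2} n(n-1) a_n x^(n-2).
Substitute into P(x) y'' + Q(x) y' + R(x) y = 0 with P(x) = 1, Q(x) = 3x, R(x) = -5, and match powers of x.
Initial conditions: a_0 = -2, a_1 = 1.
Setting the coefficient of each power of x to zero and solving order by order (substituting the coefficients already found):
  x^0: 2 a_2 - 5 a_0 = 0  ->  2 a_2 = 5 a_0 = -10  ->  a_2 = -5
  x^1: 6 a_3 - 2 a_1 = 0  ->  6 a_3 = 2 a_1 = 2  ->  a_3 = 1/3
  x^2: 12 a_4 + a_2 = 0  ->  12 a_4 = -a_2 = 5  ->  a_4 = 5/12
  x^3: 20 a_5 + 4 a_3 = 0  ->  20 a_5 = -4 a_3 = -4/3  ->  a_5 = -1/15
Truncated series: y(x) = -2 + x - 5 x^2 + (1/3) x^3 + (5/12) x^4 - (1/15) x^5 + O(x^6).

a_0 = -2; a_1 = 1; a_2 = -5; a_3 = 1/3; a_4 = 5/12; a_5 = -1/15


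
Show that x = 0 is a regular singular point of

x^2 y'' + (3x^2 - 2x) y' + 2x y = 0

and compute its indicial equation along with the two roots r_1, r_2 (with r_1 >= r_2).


Divide by x^2 to reach normal form y'' + P_1(x) y' + P_2(x) y = 0 with P_1(x) = 3 - 2/x and P_2(x) = 2/x.
x = 0 is a singular point because the y'-coefficient 3 - 2/x has a pole at x = 0 and the y-coefficient 2/x has a pole at x = 0.
It is a regular singular point because x P_1(x) = p(x) = 3x - 2 and x^2 P_2(x) = q(x) = 2x are polynomials, hence analytic at x = 0.
p(0) = -2,  q(0) = 0.
Indicial equation: r(r-1) + p(0) r + q(0) = 0, i.e. r^2 + (p(0) - 1) r + q(0) = 0, i.e. r^2 - 3 r = 0.
Discriminant: (-3)^2 - 4(0) = 9, so r = (3 ± 3)/2.
Solving: r_1 = 3, r_2 = 0.

indicial: r^2 - 3 r = 0; roots r_1 = 3, r_2 = 0


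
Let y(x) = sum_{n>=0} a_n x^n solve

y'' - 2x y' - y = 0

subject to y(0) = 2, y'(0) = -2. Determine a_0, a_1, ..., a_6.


Ansatz: y(x) = sum_{n>=0} a_n x^n, so y'(x) = sum_{n>=1} n a_n x^(n-1) and y''(x) = sum_{n>=2} n(n-1) a_n x^(n-2).
Substitute into P(x) y'' + Q(x) y' + R(x) y = 0 with P(x) = 1, Q(x) = -2x, R(x) = -1, and match powers of x.
Initial conditions: a_0 = 2, a_1 = -2.
Setting the coefficient of each power of x to zero and solving order by order (substituting the coefficients already found):
  x^0: 2 a_2 - a_0 = 0  ->  2 a_2 = a_0 = 2  ->  a_2 = 1
  x^1: 6 a_3 - 3 a_1 = 0  ->  6 a_3 = 3 a_1 = -6  ->  a_3 = -1
  x^2: 12 a_4 - 5 a_2 = 0  ->  12 a_4 = 5 a_2 = 5  ->  a_4 = 5/12
  x^3: 20 a_5 - 7 a_3 = 0  ->  20 a_5 = 7 a_3 = -7  ->  a_5 = -7/20
  x^4: 30 a_6 - 9 a_4 = 0  ->  30 a_6 = 9 a_4 = 15/4  ->  a_6 = 1/8
Truncated series: y(x) = 2 - 2 x + x^2 - x^3 + (5/12) x^4 - (7/20) x^5 + (1/8) x^6 + O(x^7).

a_0 = 2; a_1 = -2; a_2 = 1; a_3 = -1; a_4 = 5/12; a_5 = -7/20; a_6 = 1/8


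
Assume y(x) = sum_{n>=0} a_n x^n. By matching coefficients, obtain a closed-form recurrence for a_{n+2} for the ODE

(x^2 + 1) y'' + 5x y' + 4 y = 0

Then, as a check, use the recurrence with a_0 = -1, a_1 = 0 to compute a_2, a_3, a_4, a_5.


Substitute y = sum_n a_n x^n.
(1 + 1 x^2) y'' contributes (n+2)(n+1) a_{n+2} + n(n-1) a_n at x^n.
5 x y'(x) contributes 5 n a_n at x^n.
4 y(x) contributes 4 a_n at x^n.
Matching x^n: (n+2)(n+1) a_{n+2} + (n(n-1) + 5 n + 4) a_n = 0.
Thus a_{n+2} = (-n(n-1) - 5 n - 4) / ((n+1)(n+2)) * a_n.

Check with a_0 = -1, a_1 = 0 (apply the recurrence for n = 0, 1, 2, 3): a_0 = -1, a_1 = 0, a_2 = 2, a_3 = 0, a_4 = -8/3, a_5 = 0.

a_(n+2) = (-n(n-1) - 5 n - 4) / ((n+1)(n+2)) * a_n; check: a_0 = -1, a_1 = 0, a_2 = 2, a_3 = 0, a_4 = -8/3, a_5 = 0


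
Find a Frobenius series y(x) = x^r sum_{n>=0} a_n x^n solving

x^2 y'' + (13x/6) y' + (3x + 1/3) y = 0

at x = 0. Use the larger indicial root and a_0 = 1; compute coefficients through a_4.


Write in Frobenius form y'' + (p(x)/x) y' + (q(x)/x^2) y = 0:
  p(x) = 13/6,  q(x) = 3x + 1/3.
Indicial equation: r(r-1) + (13/6) r + (1/3) = 0 -> roots r_1 = -1/2, r_2 = -2/3.
Take r = r_1 = -1/2. Let y(x) = x^r sum_{n>=0} a_n x^n with a_0 = 1.
Substitute y = x^r sum a_n x^n and match x^{r+n}. The recurrence is
  D(n) a_n + 3 a_{n-1} = 0,  where D(n) = (r+n)(r+n-1) + (13/6)(r+n) + (1/3).
  a_n = -3 / D(n) * a_{n-1}.
Since the indicial polynomial factors as (r - r_1)(r - r_2), D(n) = (r_1 + n - r_1)(r_1 + n - r_2) = n(n + 1/6).
Evaluating step by step (a_0 = 1):
  n = 1: D(1) = 1(1 + 1/6) = 7/6; numerator = -3(1) = -3; a_1 = (-3)/(7/6) = -18/7
  n = 2: D(2) = 2(2 + 1/6) = 13/3; numerator = -3(-18/7) = 54/7; a_2 = (54/7)/(13/3) = 162/91
  n = 3: D(3) = 3(3 + 1/6) = 19/2; numerator = -3(162/91) = -486/91; a_3 = (-486/91)/(19/2) = -972/1729
  n = 4: D(4) = 4(4 + 1/6) = 50/3; numerator = -3(-972/1729) = 2916/1729; a_4 = (2916/1729)/(50/3) = 4374/43225

r = -1/2; a_0 = 1; a_1 = -18/7; a_2 = 162/91; a_3 = -972/1729; a_4 = 4374/43225


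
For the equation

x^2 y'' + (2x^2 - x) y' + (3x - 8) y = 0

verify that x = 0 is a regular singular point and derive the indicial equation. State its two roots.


Divide by x^2 to reach normal form y'' + P_1(x) y' + P_2(x) y = 0 with P_1(x) = 2 - 1/x and P_2(x) = 3/x - 8/x^2.
x = 0 is a singular point because the y'-coefficient 2 - 1/x has a pole at x = 0 and the y-coefficient 3/x - 8/x^2 has a pole at x = 0.
It is a regular singular point because x P_1(x) = p(x) = 2x - 1 and x^2 P_2(x) = q(x) = 3x - 8 are polynomials, hence analytic at x = 0.
p(0) = -1,  q(0) = -8.
Indicial equation: r(r-1) + p(0) r + q(0) = 0, i.e. r^2 + (p(0) - 1) r + q(0) = 0, i.e. r^2 - 2 r - 8 = 0.
Discriminant: (-2)^2 - 4(-8) = 36, so r = (2 ± 6)/2.
Solving: r_1 = 4, r_2 = -2.

indicial: r^2 - 2 r - 8 = 0; roots r_1 = 4, r_2 = -2


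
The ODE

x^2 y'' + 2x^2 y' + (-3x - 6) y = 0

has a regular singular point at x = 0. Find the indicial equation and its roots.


Divide by x^2 to reach normal form y'' + P_1(x) y' + P_2(x) y = 0 with P_1(x) = 2 and P_2(x) = -3/x - 6/x^2.
x = 0 is a singular point because the y-coefficient -3/x - 6/x^2 has a pole at x = 0.
It is a regular singular point because x P_1(x) = p(x) = 2x and x^2 P_2(x) = q(x) = -3x - 6 are polynomials, hence analytic at x = 0.
p(0) = 0,  q(0) = -6.
Indicial equation: r(r-1) + p(0) r + q(0) = 0, i.e. r^2 + (p(0) - 1) r + q(0) = 0, i.e. r^2 - 1 r - 6 = 0.
Discriminant: (-1)^2 - 4(-6) = 25, so r = (1 ± 5)/2.
Solving: r_1 = 3, r_2 = -2.

indicial: r^2 - 1 r - 6 = 0; roots r_1 = 3, r_2 = -2


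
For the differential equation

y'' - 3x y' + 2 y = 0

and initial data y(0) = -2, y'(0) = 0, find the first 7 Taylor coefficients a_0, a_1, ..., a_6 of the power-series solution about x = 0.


Ansatz: y(x) = sum_{n>=0} a_n x^n, so y'(x) = sum_{n>=1} n a_n x^(n-1) and y''(x) = sum_{n>=2} n(n-1) a_n x^(n-2).
Substitute into P(x) y'' + Q(x) y' + R(x) y = 0 with P(x) = 1, Q(x) = -3x, R(x) = 2, and match powers of x.
Initial conditions: a_0 = -2, a_1 = 0.
Setting the coefficient of each power of x to zero and solving order by order (substituting the coefficients already found):
  x^0: 2 a_2 + 2 a_0 = 0  ->  2 a_2 = -2 a_0 = 4  ->  a_2 = 2
  x^1: 6 a_3 - a_1 = 0  ->  6 a_3 = a_1 = 0  ->  a_3 = 0
  x^2: 12 a_4 - 4 a_2 = 0  ->  12 a_4 = 4 a_2 = 8  ->  a_4 = 2/3
  x^3: 20 a_5 - 7 a_3 = 0  ->  20 a_5 = 7 a_3 = 0  ->  a_5 = 0
  x^4: 30 a_6 - 10 a_4 = 0  ->  30 a_6 = 10 a_4 = 20/3  ->  a_6 = 2/9
Truncated series: y(x) = -2 + 2 x^2 + (2/3) x^4 + (2/9) x^6 + O(x^7).

a_0 = -2; a_1 = 0; a_2 = 2; a_3 = 0; a_4 = 2/3; a_5 = 0; a_6 = 2/9


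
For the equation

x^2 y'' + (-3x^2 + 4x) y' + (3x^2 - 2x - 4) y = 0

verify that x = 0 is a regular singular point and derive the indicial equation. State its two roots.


Divide by x^2 to reach normal form y'' + P_1(x) y' + P_2(x) y = 0 with P_1(x) = -3 + 4/x and P_2(x) = 3 - 2/x - 4/x^2.
x = 0 is a singular point because the y'-coefficient -3 + 4/x has a pole at x = 0 and the y-coefficient 3 - 2/x - 4/x^2 has a pole at x = 0.
It is a regular singular point because x P_1(x) = p(x) = 4 - 3x and x^2 P_2(x) = q(x) = 3x^2 - 2x - 4 are polynomials, hence analytic at x = 0.
p(0) = 4,  q(0) = -4.
Indicial equation: r(r-1) + p(0) r + q(0) = 0, i.e. r^2 + (p(0) - 1) r + q(0) = 0, i.e. r^2 + 3 r - 4 = 0.
Discriminant: (3)^2 - 4(-4) = 25, so r = (-3 ± 5)/2.
Solving: r_1 = 1, r_2 = -4.

indicial: r^2 + 3 r - 4 = 0; roots r_1 = 1, r_2 = -4


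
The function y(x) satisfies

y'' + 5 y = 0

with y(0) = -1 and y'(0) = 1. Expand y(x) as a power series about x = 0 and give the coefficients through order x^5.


Ansatz: y(x) = sum_{n>=0} a_n x^n, so y'(x) = sum_{n>=1} n a_n x^(n-1) and y''(x) = sum_{n>=2} n(n-1) a_n x^(n-2).
Substitute into P(x) y'' + Q(x) y' + R(x) y = 0 with P(x) = 1, Q(x) = 0, R(x) = 5, and match powers of x.
Initial conditions: a_0 = -1, a_1 = 1.
Setting the coefficient of each power of x to zero and solving order by order (substituting the coefficients already found):
  x^0: 2 a_2 + 5 a_0 = 0  ->  2 a_2 = -5 a_0 = 5  ->  a_2 = 5/2
  x^1: 6 a_3 + 5 a_1 = 0  ->  6 a_3 = -5 a_1 = -5  ->  a_3 = -5/6
  x^2: 12 a_4 + 5 a_2 = 0  ->  12 a_4 = -5 a_2 = -25/2  ->  a_4 = -25/24
  x^3: 20 a_5 + 5 a_3 = 0  ->  20 a_5 = -5 a_3 = 25/6  ->  a_5 = 5/24
Truncated series: y(x) = -1 + x + (5/2) x^2 - (5/6) x^3 - (25/24) x^4 + (5/24) x^5 + O(x^6).

a_0 = -1; a_1 = 1; a_2 = 5/2; a_3 = -5/6; a_4 = -25/24; a_5 = 5/24


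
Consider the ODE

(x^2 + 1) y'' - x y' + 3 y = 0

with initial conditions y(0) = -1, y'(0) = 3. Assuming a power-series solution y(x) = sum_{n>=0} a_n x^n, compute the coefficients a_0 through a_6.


Ansatz: y(x) = sum_{n>=0} a_n x^n, so y'(x) = sum_{n>=1} n a_n x^(n-1) and y''(x) = sum_{n>=2} n(n-1) a_n x^(n-2).
Substitute into P(x) y'' + Q(x) y' + R(x) y = 0 with P(x) = x^2 + 1, Q(x) = -x, R(x) = 3, and match powers of x.
Initial conditions: a_0 = -1, a_1 = 3.
Setting the coefficient of each power of x to zero and solving order by order (substituting the coefficients already found):
  x^0: 2 a_2 + 3 a_0 = 0  ->  2 a_2 = -3 a_0 = 3  ->  a_2 = 3/2
  x^1: 6 a_3 + 2 a_1 = 0  ->  6 a_3 = -2 a_1 = -6  ->  a_3 = -1
  x^2: 12 a_4 + 3 a_2 = 0  ->  12 a_4 = -3 a_2 = -9/2  ->  a_4 = -3/8
  x^3: 20 a_5 + 6 a_3 = 0  ->  20 a_5 = -6 a_3 = 6  ->  a_5 = 3/10
  x^4: 30 a_6 + 11 a_4 = 0  ->  30 a_6 = -11 a_4 = 33/8  ->  a_6 = 11/80
Truncated series: y(x) = -1 + 3 x + (3/2) x^2 - x^3 - (3/8) x^4 + (3/10) x^5 + (11/80) x^6 + O(x^7).

a_0 = -1; a_1 = 3; a_2 = 3/2; a_3 = -1; a_4 = -3/8; a_5 = 3/10; a_6 = 11/80


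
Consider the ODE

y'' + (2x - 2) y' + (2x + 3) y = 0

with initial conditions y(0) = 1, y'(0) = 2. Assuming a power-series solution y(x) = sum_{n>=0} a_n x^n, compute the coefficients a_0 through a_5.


Ansatz: y(x) = sum_{n>=0} a_n x^n, so y'(x) = sum_{n>=1} n a_n x^(n-1) and y''(x) = sum_{n>=2} n(n-1) a_n x^(n-2).
Substitute into P(x) y'' + Q(x) y' + R(x) y = 0 with P(x) = 1, Q(x) = 2x - 2, R(x) = 2x + 3, and match powers of x.
Initial conditions: a_0 = 1, a_1 = 2.
Setting the coefficient of each power of x to zero and solving order by order (substituting the coefficients already found):
  x^0: 2 a_2 - 2 a_1 + 3 a_0 = 0  ->  2 a_2 = 2 a_1 - 3 a_0 = 1  ->  a_2 = 1/2
  x^1: 6 a_3 - 4 a_2 + 5 a_1 + 2 a_0 = 0  ->  6 a_3 = 4 a_2 - 5 a_1 - 2 a_0 = -10  ->  a_3 = -5/3
  x^2: 12 a_4 - 6 a_3 + 7 a_2 + 2 a_1 = 0  ->  12 a_4 = 6 a_3 - 7 a_2 - 2 a_1 = -35/2  ->  a_4 = -35/24
  x^3: 20 a_5 - 8 a_4 + 9 a_3 + 2 a_2 = 0  ->  20 a_5 = 8 a_4 - 9 a_3 - 2 a_2 = 7/3  ->  a_5 = 7/60
Truncated series: y(x) = 1 + 2 x + (1/2) x^2 - (5/3) x^3 - (35/24) x^4 + (7/60) x^5 + O(x^6).

a_0 = 1; a_1 = 2; a_2 = 1/2; a_3 = -5/3; a_4 = -35/24; a_5 = 7/60


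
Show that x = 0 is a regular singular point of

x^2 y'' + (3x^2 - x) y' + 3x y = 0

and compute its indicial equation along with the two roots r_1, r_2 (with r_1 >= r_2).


Divide by x^2 to reach normal form y'' + P_1(x) y' + P_2(x) y = 0 with P_1(x) = 3 - 1/x and P_2(x) = 3/x.
x = 0 is a singular point because the y'-coefficient 3 - 1/x has a pole at x = 0 and the y-coefficient 3/x has a pole at x = 0.
It is a regular singular point because x P_1(x) = p(x) = 3x - 1 and x^2 P_2(x) = q(x) = 3x are polynomials, hence analytic at x = 0.
p(0) = -1,  q(0) = 0.
Indicial equation: r(r-1) + p(0) r + q(0) = 0, i.e. r^2 + (p(0) - 1) r + q(0) = 0, i.e. r^2 - 2 r = 0.
Discriminant: (-2)^2 - 4(0) = 4, so r = (2 ± 2)/2.
Solving: r_1 = 2, r_2 = 0.

indicial: r^2 - 2 r = 0; roots r_1 = 2, r_2 = 0


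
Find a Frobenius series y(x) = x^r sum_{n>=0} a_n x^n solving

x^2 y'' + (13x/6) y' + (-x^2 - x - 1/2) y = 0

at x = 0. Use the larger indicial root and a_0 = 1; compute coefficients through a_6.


Write in Frobenius form y'' + (p(x)/x) y' + (q(x)/x^2) y = 0:
  p(x) = 13/6,  q(x) = -x^2 - x - 1/2.
Indicial equation: r(r-1) + (13/6) r + (-1/2) = 0 -> roots r_1 = 1/3, r_2 = -3/2.
Take r = r_1 = 1/3. Let y(x) = x^r sum_{n>=0} a_n x^n with a_0 = 1.
Substitute y = x^r sum a_n x^n and match x^{r+n}. The recurrence is
  D(n) a_n - 1 a_{n-1} - 1 a_{n-2} = 0,  where D(n) = (r+n)(r+n-1) + (13/6)(r+n) + (-1/2).
  a_n = [1 a_{n-1} + 1 a_{n-2}] / D(n).
Since the indicial polynomial factors as (r - r_1)(r - r_2), D(n) = (r_1 + n - r_1)(r_1 + n - r_2) = n(n + 11/6).
Evaluating step by step (a_0 = 1):
  n = 1: D(1) = 1(1 + 11/6) = 17/6; numerator = 1(1) = 1; a_1 = (1)/(17/6) = 6/17
  n = 2: D(2) = 2(2 + 11/6) = 23/3; numerator = 1(6/17) + 1(1) = 23/17; a_2 = (23/17)/(23/3) = 3/17
  n = 3: D(3) = 3(3 + 11/6) = 29/2; numerator = 1(3/17) + 1(6/17) = 9/17; a_3 = (9/17)/(29/2) = 18/493
  n = 4: D(4) = 4(4 + 11/6) = 70/3; numerator = 1(18/493) + 1(3/17) = 105/493; a_4 = (105/493)/(70/3) = 9/986
  n = 5: D(5) = 5(5 + 11/6) = 205/6; numerator = 1(9/986) + 1(18/493) = 45/986; a_5 = (45/986)/(205/6) = 27/20213
  n = 6: D(6) = 6(6 + 11/6) = 47; numerator = 1(27/20213) + 1(9/986) = 423/40426; a_6 = (423/40426)/(47) = 9/40426

r = 1/3; a_0 = 1; a_1 = 6/17; a_2 = 3/17; a_3 = 18/493; a_4 = 9/986; a_5 = 27/20213; a_6 = 9/40426


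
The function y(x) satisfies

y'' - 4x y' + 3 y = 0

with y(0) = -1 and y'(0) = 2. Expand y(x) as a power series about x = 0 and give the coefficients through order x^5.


Ansatz: y(x) = sum_{n>=0} a_n x^n, so y'(x) = sum_{n>=1} n a_n x^(n-1) and y''(x) = sum_{n>=2} n(n-1) a_n x^(n-2).
Substitute into P(x) y'' + Q(x) y' + R(x) y = 0 with P(x) = 1, Q(x) = -4x, R(x) = 3, and match powers of x.
Initial conditions: a_0 = -1, a_1 = 2.
Setting the coefficient of each power of x to zero and solving order by order (substituting the coefficients already found):
  x^0: 2 a_2 + 3 a_0 = 0  ->  2 a_2 = -3 a_0 = 3  ->  a_2 = 3/2
  x^1: 6 a_3 - a_1 = 0  ->  6 a_3 = a_1 = 2  ->  a_3 = 1/3
  x^2: 12 a_4 - 5 a_2 = 0  ->  12 a_4 = 5 a_2 = 15/2  ->  a_4 = 5/8
  x^3: 20 a_5 - 9 a_3 = 0  ->  20 a_5 = 9 a_3 = 3  ->  a_5 = 3/20
Truncated series: y(x) = -1 + 2 x + (3/2) x^2 + (1/3) x^3 + (5/8) x^4 + (3/20) x^5 + O(x^6).

a_0 = -1; a_1 = 2; a_2 = 3/2; a_3 = 1/3; a_4 = 5/8; a_5 = 3/20


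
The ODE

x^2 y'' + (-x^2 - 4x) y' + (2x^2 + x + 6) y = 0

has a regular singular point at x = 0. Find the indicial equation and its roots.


Divide by x^2 to reach normal form y'' + P_1(x) y' + P_2(x) y = 0 with P_1(x) = -1 - 4/x and P_2(x) = 2 + 1/x + 6/x^2.
x = 0 is a singular point because the y'-coefficient -1 - 4/x has a pole at x = 0 and the y-coefficient 2 + 1/x + 6/x^2 has a pole at x = 0.
It is a regular singular point because x P_1(x) = p(x) = -x - 4 and x^2 P_2(x) = q(x) = 2x^2 + x + 6 are polynomials, hence analytic at x = 0.
p(0) = -4,  q(0) = 6.
Indicial equation: r(r-1) + p(0) r + q(0) = 0, i.e. r^2 + (p(0) - 1) r + q(0) = 0, i.e. r^2 - 5 r + 6 = 0.
Discriminant: (-5)^2 - 4(6) = 1, so r = (5 ± 1)/2.
Solving: r_1 = 3, r_2 = 2.

indicial: r^2 - 5 r + 6 = 0; roots r_1 = 3, r_2 = 2


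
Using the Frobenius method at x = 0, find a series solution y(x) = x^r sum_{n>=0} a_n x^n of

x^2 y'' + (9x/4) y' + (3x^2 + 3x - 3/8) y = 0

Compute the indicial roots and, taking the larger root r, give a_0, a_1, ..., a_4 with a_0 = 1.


Write in Frobenius form y'' + (p(x)/x) y' + (q(x)/x^2) y = 0:
  p(x) = 9/4,  q(x) = 3x^2 + 3x - 3/8.
Indicial equation: r(r-1) + (9/4) r + (-3/8) = 0 -> roots r_1 = 1/4, r_2 = -3/2.
Take r = r_1 = 1/4. Let y(x) = x^r sum_{n>=0} a_n x^n with a_0 = 1.
Substitute y = x^r sum a_n x^n and match x^{r+n}. The recurrence is
  D(n) a_n + 3 a_{n-1} + 3 a_{n-2} = 0,  where D(n) = (r+n)(r+n-1) + (9/4)(r+n) + (-3/8).
  a_n = [-3 a_{n-1} - 3 a_{n-2}] / D(n).
Since the indicial polynomial factors as (r - r_1)(r - r_2), D(n) = (r_1 + n - r_1)(r_1 + n - r_2) = n(n + 7/4).
Evaluating step by step (a_0 = 1):
  n = 1: D(1) = 1(1 + 7/4) = 11/4; numerator = -3(1) = -3; a_1 = (-3)/(11/4) = -12/11
  n = 2: D(2) = 2(2 + 7/4) = 15/2; numerator = -3(-12/11) - 3(1) = 3/11; a_2 = (3/11)/(15/2) = 2/55
  n = 3: D(3) = 3(3 + 7/4) = 57/4; numerator = -3(2/55) - 3(-12/11) = 174/55; a_3 = (174/55)/(57/4) = 232/1045
  n = 4: D(4) = 4(4 + 7/4) = 23; numerator = -3(232/1045) - 3(2/55) = -162/209; a_4 = (-162/209)/(23) = -162/4807

r = 1/4; a_0 = 1; a_1 = -12/11; a_2 = 2/55; a_3 = 232/1045; a_4 = -162/4807


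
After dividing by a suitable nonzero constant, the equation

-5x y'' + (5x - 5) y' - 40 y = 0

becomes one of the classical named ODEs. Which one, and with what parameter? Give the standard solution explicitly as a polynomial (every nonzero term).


All three coefficients share the factor -5; dividing through by -5 gives  x y'' + (1 - x) y' + 8 y = 0.
This matches the Laguerre equation x y'' + (1 - x) y' + n y = 0 with n = 8; the polynomial solution is L_8(x).
With y = sum_k a_k x^k, matching x^k gives (k+1)k a_{k+1} + (k+1) a_{k+1} - k a_k + n a_k = 0, i.e. (k+1)^2 a_{k+1} = (k - n) a_k = (k - 8) a_k. The right side vanishes at k = 8, so the series terminates at degree 8.
Standard normalization L_n(0) = 1 gives a_0 = 1. Work upward with a_{k+1} = (k - 8) a_k / (k+1)^2:
  a_1 = (0 - 8)(1) / 1^2 = -8/1 = -8
  a_2 = (1 - 8)(-8) / 2^2 = 56/4 = 14
  a_3 = (2 - 8)(14) / 3^2 = -84/9 = -28/3
  a_4 = (3 - 8)(-28/3) / 4^2 = (140/3)/16 = 35/12
  a_5 = (4 - 8)(35/12) / 5^2 = (-35/3)/25 = -7/15
  a_6 = (5 - 8)(-7/15) / 6^2 = (7/5)/36 = 7/180
  a_7 = (6 - 8)(7/180) / 7^2 = (-7/90)/49 = -1/630
  a_8 = (7 - 8)(-1/630) / 8^2 = (1/630)/64 = 1/40320
Hence L_8(x) = x^8/40320 - x^7/630 + 7 x^6/180 - 7 x^5/15 + 35 x^4/12 - 28 x^3/3 + 14 x^2 - 8 x + 1.

L_8(x); series = x^8/40320 - x^7/630 + 7 x^6/180 - 7 x^5/15 + 35 x^4/12 - 28 x^3/3 + 14 x^2 - 8 x + 1


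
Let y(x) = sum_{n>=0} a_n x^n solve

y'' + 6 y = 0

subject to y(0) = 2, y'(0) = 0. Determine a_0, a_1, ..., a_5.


Ansatz: y(x) = sum_{n>=0} a_n x^n, so y'(x) = sum_{n>=1} n a_n x^(n-1) and y''(x) = sum_{n>=2} n(n-1) a_n x^(n-2).
Substitute into P(x) y'' + Q(x) y' + R(x) y = 0 with P(x) = 1, Q(x) = 0, R(x) = 6, and match powers of x.
Initial conditions: a_0 = 2, a_1 = 0.
Setting the coefficient of each power of x to zero and solving order by order (substituting the coefficients already found):
  x^0: 2 a_2 + 6 a_0 = 0  ->  2 a_2 = -6 a_0 = -12  ->  a_2 = -6
  x^1: 6 a_3 + 6 a_1 = 0  ->  6 a_3 = -6 a_1 = 0  ->  a_3 = 0
  x^2: 12 a_4 + 6 a_2 = 0  ->  12 a_4 = -6 a_2 = 36  ->  a_4 = 3
  x^3: 20 a_5 + 6 a_3 = 0  ->  20 a_5 = -6 a_3 = 0  ->  a_5 = 0
Truncated series: y(x) = 2 - 6 x^2 + 3 x^4 + O(x^6).

a_0 = 2; a_1 = 0; a_2 = -6; a_3 = 0; a_4 = 3; a_5 = 0


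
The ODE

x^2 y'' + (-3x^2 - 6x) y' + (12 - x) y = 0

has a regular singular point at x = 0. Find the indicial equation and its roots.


Divide by x^2 to reach normal form y'' + P_1(x) y' + P_2(x) y = 0 with P_1(x) = -3 - 6/x and P_2(x) = -1/x + 12/x^2.
x = 0 is a singular point because the y'-coefficient -3 - 6/x has a pole at x = 0 and the y-coefficient -1/x + 12/x^2 has a pole at x = 0.
It is a regular singular point because x P_1(x) = p(x) = -3x - 6 and x^2 P_2(x) = q(x) = 12 - x are polynomials, hence analytic at x = 0.
p(0) = -6,  q(0) = 12.
Indicial equation: r(r-1) + p(0) r + q(0) = 0, i.e. r^2 + (p(0) - 1) r + q(0) = 0, i.e. r^2 - 7 r + 12 = 0.
Discriminant: (-7)^2 - 4(12) = 1, so r = (7 ± 1)/2.
Solving: r_1 = 4, r_2 = 3.

indicial: r^2 - 7 r + 12 = 0; roots r_1 = 4, r_2 = 3


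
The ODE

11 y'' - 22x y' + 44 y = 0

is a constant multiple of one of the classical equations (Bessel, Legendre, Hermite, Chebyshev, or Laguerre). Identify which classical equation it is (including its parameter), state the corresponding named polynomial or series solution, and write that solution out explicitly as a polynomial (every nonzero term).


All three coefficients share the factor 11; dividing through by 11 gives  y'' - 2x y' + 4 y = 0.
This matches the Hermite equation y'' - 2x y' + 2n y = 0 with 2n = 4, so n = 2; the polynomial solution is H_2(x).
With y = sum_k a_k x^k, matching x^k gives (k+2)(k+1) a_{k+2} = 2(k - n) a_k = 2(k - 2) a_k. The right side vanishes at k = 2, so the series with the parity of 2 terminates at degree 2.
Standard normalization: leading coefficient of H_n is 2^n, so a_2 = 2^2 = 4. Work downward with a_k = (k+1)(k+2) a_{k+2} / (2(k - n)):
  a_0 = (1)(2)(4) / (2(0 - 2)) = 8/(-4) = -2
Hence H_2(x) = 4 x^2 - 2.

H_2(x); series = 4 x^2 - 2


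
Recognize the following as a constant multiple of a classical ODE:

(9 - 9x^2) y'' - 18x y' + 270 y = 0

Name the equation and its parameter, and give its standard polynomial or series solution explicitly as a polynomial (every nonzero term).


All three coefficients share the factor 9; dividing through by 9 gives  (1 - x^2) y'' - 2x y' + 30 y = 0.
This matches the Legendre equation (1 - x^2) y'' - 2x y' + n(n+1) y = 0 (note the -2x y' term) with n(n+1) = 30, so n = 5; the polynomial solution is P_5(x).
With y = sum_k a_k x^k, matching x^k gives (k+2)(k+1) a_{k+2} = [k(k+1) - n(n+1)] a_k = (k - 5)(k + 6) a_k. The right side vanishes at k = 5, so the series with the parity of 5 terminates at degree 5.
Standard normalization (P_n(1) = 1): leading coefficient (2n)!/(2^n (n!)^2) = 3628800/(32*14400) = 63/8, so a_5 = 63/8. Work downward with a_k = (k+1)(k+2) a_{k+2} / ((k - 5)(k + 6)):
  a_3 = (4)(5)(63/8) / ((3 - 5)(3 + 6)) = (315/2)/(-18) = -35/4
  a_1 = (2)(3)(-35/4) / ((1 - 5)(1 + 6)) = (-105/2)/(-28) = 15/8
Hence P_5(x) = 63 x^5/8 - 35 x^3/4 + 15 x/8.

P_5(x); series = 63 x^5/8 - 35 x^3/4 + 15 x/8


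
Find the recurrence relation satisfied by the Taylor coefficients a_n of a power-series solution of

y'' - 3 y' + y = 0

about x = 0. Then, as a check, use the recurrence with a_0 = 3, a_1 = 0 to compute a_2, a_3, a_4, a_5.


Substitute y = sum_n a_n x^n.
y''(x) has coefficient (n+2)(n+1) a_{n+2} at x^n;
-3 y'(x) has coefficient -3 (n+1) a_{n+1} at x^n;
y(x) has coefficient 1 a_n at x^n.
Matching x^n: (n+2)(n+1) a_{n+2} - 3 (n+1) a_{n+1} + 1 a_n = 0.
Thus a_{n+2} = [3 (n+1) a_{n+1} - 1 a_n] / ((n+1)(n+2)).

Check with a_0 = 3, a_1 = 0 (apply the recurrence for n = 0, 1, 2, 3): a_0 = 3, a_1 = 0, a_2 = -3/2, a_3 = -3/2, a_4 = -1, a_5 = -21/40.

a_(n+2) = [3 (n+1) a_(n+1) - 1 a_n] / ((n+1)(n+2)); check: a_0 = 3, a_1 = 0, a_2 = -3/2, a_3 = -3/2, a_4 = -1, a_5 = -21/40


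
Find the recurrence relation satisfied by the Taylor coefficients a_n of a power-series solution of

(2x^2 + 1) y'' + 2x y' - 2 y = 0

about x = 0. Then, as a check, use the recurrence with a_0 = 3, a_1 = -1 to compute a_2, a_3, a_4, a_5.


Substitute y = sum_n a_n x^n.
(1 + 2 x^2) y'' contributes (n+2)(n+1) a_{n+2} + 2 n(n-1) a_n at x^n.
2 x y'(x) contributes 2 n a_n at x^n.
-2 y(x) contributes -2 a_n at x^n.
Matching x^n: (n+2)(n+1) a_{n+2} + (2 n(n-1) + 2 n - 2) a_n = 0.
Thus a_{n+2} = (-2 n(n-1) - 2 n + 2) / ((n+1)(n+2)) * a_n.

Check with a_0 = 3, a_1 = -1 (apply the recurrence for n = 0, 1, 2, 3): a_0 = 3, a_1 = -1, a_2 = 3, a_3 = 0, a_4 = -3/2, a_5 = 0.

a_(n+2) = (-2 n(n-1) - 2 n + 2) / ((n+1)(n+2)) * a_n; check: a_0 = 3, a_1 = -1, a_2 = 3, a_3 = 0, a_4 = -3/2, a_5 = 0


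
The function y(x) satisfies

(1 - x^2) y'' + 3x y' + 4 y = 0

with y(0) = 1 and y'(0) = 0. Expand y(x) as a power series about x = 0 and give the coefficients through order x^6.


Ansatz: y(x) = sum_{n>=0} a_n x^n, so y'(x) = sum_{n>=1} n a_n x^(n-1) and y''(x) = sum_{n>=2} n(n-1) a_n x^(n-2).
Substitute into P(x) y'' + Q(x) y' + R(x) y = 0 with P(x) = 1 - x^2, Q(x) = 3x, R(x) = 4, and match powers of x.
Initial conditions: a_0 = 1, a_1 = 0.
Setting the coefficient of each power of x to zero and solving order by order (substituting the coefficients already found):
  x^0: 2 a_2 + 4 a_0 = 0  ->  2 a_2 = -4 a_0 = -4  ->  a_2 = -2
  x^1: 6 a_3 + 7 a_1 = 0  ->  6 a_3 = -7 a_1 = 0  ->  a_3 = 0
  x^2: 12 a_4 + 8 a_2 = 0  ->  12 a_4 = -8 a_2 = 16  ->  a_4 = 4/3
  x^3: 20 a_5 + 7 a_3 = 0  ->  20 a_5 = -7 a_3 = 0  ->  a_5 = 0
  x^4: 30 a_6 + 4 a_4 = 0  ->  30 a_6 = -4 a_4 = -16/3  ->  a_6 = -8/45
Truncated series: y(x) = 1 - 2 x^2 + (4/3) x^4 - (8/45) x^6 + O(x^7).

a_0 = 1; a_1 = 0; a_2 = -2; a_3 = 0; a_4 = 4/3; a_5 = 0; a_6 = -8/45


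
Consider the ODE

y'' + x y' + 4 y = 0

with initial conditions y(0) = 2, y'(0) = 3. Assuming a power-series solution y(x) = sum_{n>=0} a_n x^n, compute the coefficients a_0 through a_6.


Ansatz: y(x) = sum_{n>=0} a_n x^n, so y'(x) = sum_{n>=1} n a_n x^(n-1) and y''(x) = sum_{n>=2} n(n-1) a_n x^(n-2).
Substitute into P(x) y'' + Q(x) y' + R(x) y = 0 with P(x) = 1, Q(x) = x, R(x) = 4, and match powers of x.
Initial conditions: a_0 = 2, a_1 = 3.
Setting the coefficient of each power of x to zero and solving order by order (substituting the coefficients already found):
  x^0: 2 a_2 + 4 a_0 = 0  ->  2 a_2 = -4 a_0 = -8  ->  a_2 = -4
  x^1: 6 a_3 + 5 a_1 = 0  ->  6 a_3 = -5 a_1 = -15  ->  a_3 = -5/2
  x^2: 12 a_4 + 6 a_2 = 0  ->  12 a_4 = -6 a_2 = 24  ->  a_4 = 2
  x^3: 20 a_5 + 7 a_3 = 0  ->  20 a_5 = -7 a_3 = 35/2  ->  a_5 = 7/8
  x^4: 30 a_6 + 8 a_4 = 0  ->  30 a_6 = -8 a_4 = -16  ->  a_6 = -8/15
Truncated series: y(x) = 2 + 3 x - 4 x^2 - (5/2) x^3 + 2 x^4 + (7/8) x^5 - (8/15) x^6 + O(x^7).

a_0 = 2; a_1 = 3; a_2 = -4; a_3 = -5/2; a_4 = 2; a_5 = 7/8; a_6 = -8/15


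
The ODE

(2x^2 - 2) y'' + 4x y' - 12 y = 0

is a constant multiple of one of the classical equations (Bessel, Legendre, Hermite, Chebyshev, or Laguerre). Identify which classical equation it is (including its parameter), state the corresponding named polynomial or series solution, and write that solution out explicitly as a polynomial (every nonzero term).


All three coefficients share the factor -2; dividing through by -2 gives  (1 - x^2) y'' - 2x y' + 6 y = 0.
This matches the Legendre equation (1 - x^2) y'' - 2x y' + n(n+1) y = 0 (note the -2x y' term) with n(n+1) = 6, so n = 2; the polynomial solution is P_2(x).
With y = sum_k a_k x^k, matching x^k gives (k+2)(k+1) a_{k+2} = [k(k+1) - n(n+1)] a_k = (k - 2)(k + 3) a_k. The right side vanishes at k = 2, so the series with the parity of 2 terminates at degree 2.
Standard normalization (P_n(1) = 1): leading coefficient (2n)!/(2^n (n!)^2) = 24/(4*4) = 3/2, so a_2 = 3/2. Work downward with a_k = (k+1)(k+2) a_{k+2} / ((k - 2)(k + 3)):
  a_0 = (1)(2)(3/2) / ((0 - 2)(0 + 3)) = 3/(-6) = -1/2
Hence P_2(x) = 3 x^2/2 - 1/2.

P_2(x); series = 3 x^2/2 - 1/2
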